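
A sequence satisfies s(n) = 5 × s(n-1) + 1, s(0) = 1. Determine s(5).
Computing step by step:
s(0) = 1
s(1) = 5 × 1 + 1 = 6
s(2) = 5 × 6 + 1 = 31
s(3) = 5 × 31 + 1 = 156
s(4) = 5 × 156 + 1 = 781
s(5) = 5 × 781 + 1 = 3906

3906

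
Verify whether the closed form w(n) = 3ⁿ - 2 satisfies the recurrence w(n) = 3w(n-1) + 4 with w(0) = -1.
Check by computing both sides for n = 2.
From the recurrence with w(0) = -1:
  w(0) = -1, w(1) = 1, w(2) = 7
  so the recurrence gives w(2) = 7.
From the proposed closed form w(n) = 3ⁿ - 2:
  w(2) = 7.
Both sides give 7 at n = 2, and the initial condition(s) match, so the closed form is consistent.

Yes, the closed form is correct.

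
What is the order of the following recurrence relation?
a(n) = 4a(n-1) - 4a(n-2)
The order is the largest lag k for which a(n-k) appears. Here the deepest term is a(n-2), so the order is 2.

Order 2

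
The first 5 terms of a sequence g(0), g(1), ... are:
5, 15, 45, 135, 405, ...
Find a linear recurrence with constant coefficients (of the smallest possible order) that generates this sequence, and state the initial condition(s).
Look for the lowest-order linear relation among consecutive terms.
Observation: each term is 3× the previous.
Check at n=2: 3·15 = 45. ✓

g(n) = 3 × g(n-1), g(0) = 5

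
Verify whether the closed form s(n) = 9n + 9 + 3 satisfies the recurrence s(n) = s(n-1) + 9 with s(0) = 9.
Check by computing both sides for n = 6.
From the recurrence with s(0) = 9:
  s(0) = 9, s(1) = 18, s(2) = 27, s(3) = 36, s(4) = 45, s(5) = 54, s(6) = 63
  so the recurrence gives s(6) = 63.
From the proposed closed form s(n) = 9n + 9 + 3:
  s(6) = 66.
The recurrence gives 63 but the closed form gives 66, so the closed form does not satisfy the recurrence.

No, the closed form is incorrect.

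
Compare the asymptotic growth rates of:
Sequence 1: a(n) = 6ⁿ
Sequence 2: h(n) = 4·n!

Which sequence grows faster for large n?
Comparing growth rates:
Growth-rate hierarchy: log n ≺ any polynomial ≺ any exponential cⁿ (c>1) ≺ n! ≺ nⁿ.
factorial dominates exponential base 6 asymptotically.

h(n) grows faster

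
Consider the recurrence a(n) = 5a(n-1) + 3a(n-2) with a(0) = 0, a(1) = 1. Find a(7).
Computing the sequence terms:
0, 1, 5, 28, 155, 859, 4760, 26377

26377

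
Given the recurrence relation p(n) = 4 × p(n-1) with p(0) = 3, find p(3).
Computing step by step:
p(0) = 3
p(1) = 4 × 3 = 12
p(2) = 4 × 12 = 48
p(3) = 4 × 48 = 192

192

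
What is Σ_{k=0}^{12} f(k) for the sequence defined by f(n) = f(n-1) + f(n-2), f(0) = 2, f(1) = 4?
Computing the sequence terms: 2, 4, 6, 10, 16, 26, 42, 68, 110, 178, 288, 466, 754
Adding these values together:

1970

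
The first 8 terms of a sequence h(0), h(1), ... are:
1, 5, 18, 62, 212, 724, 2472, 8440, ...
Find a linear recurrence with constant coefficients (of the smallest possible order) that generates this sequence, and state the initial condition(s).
Look for the lowest-order linear relation among consecutive terms.
Observation: h(n) - 4·h(n-1) - (-2)·h(n-2) = 0 holds for the shown terms, and no order-1 relation h(n) = α·h(n-1) + β fits.
Check at n=3: 4·18 + (-2)·5 = 62. ✓

h(n) = 4h(n-1) - 2h(n-2), h(0) = 1, h(1) = 5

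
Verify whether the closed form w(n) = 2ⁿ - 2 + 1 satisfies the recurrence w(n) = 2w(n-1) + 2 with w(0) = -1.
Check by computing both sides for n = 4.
From the recurrence with w(0) = -1:
  w(0) = -1, w(1) = 0, w(2) = 2, w(3) = 6, w(4) = 14
  so the recurrence gives w(4) = 14.
From the proposed closed form w(n) = 2ⁿ - 2 + 1:
  w(4) = 15.
The recurrence gives 14 but the closed form gives 15, so the closed form does not satisfy the recurrence.

No, the closed form is incorrect.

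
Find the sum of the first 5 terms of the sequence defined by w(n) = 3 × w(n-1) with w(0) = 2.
Computing the sequence terms: 2, 6, 18, 54, 162
Adding these values together:

242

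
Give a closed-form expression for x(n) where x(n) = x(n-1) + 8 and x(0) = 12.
Recurrence: x(n) = x(n-1) + 8, initial: x(0) = 12.
Each step adds 8, so x(n) = x(0) + 8n = 8n + 12.

x(n) = 8n + 12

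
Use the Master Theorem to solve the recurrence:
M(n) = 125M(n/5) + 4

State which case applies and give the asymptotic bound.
Master Theorem template: M(n) = a·M(n/b) + f(n).
Here: a=125, b=5, f(n)=4
Compute log_b(a) = log_5(125) = 3.
f(n) = 4 = O(n^(3-ε)) with ε = 3. Case 1: M(n) = Θ(n^log_b(a)) = Θ(n^3).

Case 1: M(n) = Θ(n^3)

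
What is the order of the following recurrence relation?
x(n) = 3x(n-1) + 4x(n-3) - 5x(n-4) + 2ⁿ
The order is the largest lag k for which x(n-k) appears. Here the deepest term is x(n-4) (the 2ⁿ term is non-homogeneous and does not affect the order), so the order is 4.

Order 4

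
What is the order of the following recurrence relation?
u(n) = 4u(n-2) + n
The order is the largest lag k for which u(n-k) appears. Here the deepest term is u(n-2) (the n term is non-homogeneous and does not affect the order), so the order is 2.

Order 2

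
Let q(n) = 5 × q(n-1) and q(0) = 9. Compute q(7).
Computing step by step:
q(0) = 9
q(1) = 5 × 9 = 45
q(2) = 5 × 45 = 225
q(3) = 5 × 225 = 1125
q(4) = 5 × 1125 = 5625
q(5) = 5 × 5625 = 28125
q(6) = 5 × 28125 = 140625
q(7) = 5 × 140625 = 703125

703125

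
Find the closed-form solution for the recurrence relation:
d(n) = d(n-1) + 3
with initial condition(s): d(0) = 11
Recurrence: d(n) = d(n-1) + 3, initial: d(0) = 11.
Each step adds 3, so d(n) = d(0) + 3n = 3n + 11.

d(n) = 3n + 11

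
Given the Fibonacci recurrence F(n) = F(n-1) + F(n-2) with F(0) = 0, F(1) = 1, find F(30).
Computing the sequence terms:
0, 1, 1, 2, 3, 5, 8, 13, 21, 34, 55, 89, 144, 233, 377, 610, 987, 1597, 2584, 4181, 6765, 10946, 17711, 28657, 46368, 75025, 121393, 196418, 317811, 514229, 832040

832040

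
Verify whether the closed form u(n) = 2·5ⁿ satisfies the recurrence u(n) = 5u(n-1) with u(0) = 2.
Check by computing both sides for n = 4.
From the recurrence with u(0) = 2:
  u(0) = 2, u(1) = 10, u(2) = 50, u(3) = 250, u(4) = 1250
  so the recurrence gives u(4) = 1250.
From the proposed closed form u(n) = 2·5ⁿ:
  u(4) = 1250.
Both sides give 1250 at n = 4, and the initial condition(s) match, so the closed form is consistent.

Yes, the closed form is correct.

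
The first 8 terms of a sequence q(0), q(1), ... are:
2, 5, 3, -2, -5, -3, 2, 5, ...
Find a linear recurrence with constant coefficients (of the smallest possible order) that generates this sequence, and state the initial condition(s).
Look for the lowest-order linear relation among consecutive terms.
Observation: q(n) - 1·q(n-1) - (-1)·q(n-2) = 0 holds for the shown terms, and no order-1 relation q(n) = α·q(n-1) + β fits.
Check at n=3: 1·3 + (-1)·5 = -2. ✓

q(n) = q(n-1) - q(n-2), q(0) = 2, q(1) = 5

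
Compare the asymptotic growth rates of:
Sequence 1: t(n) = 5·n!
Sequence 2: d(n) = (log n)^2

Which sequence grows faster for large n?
Comparing growth rates:
Growth-rate hierarchy: log n ≺ any polynomial ≺ any exponential cⁿ (c>1) ≺ n! ≺ nⁿ.
factorial dominates polylogarithmic (log n)^2 asymptotically.

t(n) grows faster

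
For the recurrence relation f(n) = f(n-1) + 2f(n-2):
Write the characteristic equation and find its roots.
Substitute f(n) = rⁿ and divide through by rⁿ⁻²: r² - r - 2 = 0
Factor: (r + 1)(r - 2) = 0, so r = -1, 2.
General solution: f(n) = A·(-1)ⁿ + B·2ⁿ

Characteristic: r² - r - 2 = 0, Roots: r = -1, 2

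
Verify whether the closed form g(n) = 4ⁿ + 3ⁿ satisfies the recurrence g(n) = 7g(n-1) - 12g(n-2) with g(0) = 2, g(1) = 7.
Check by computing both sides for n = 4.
From the recurrence with g(0) = 2, g(1) = 7:
  g(0) = 2, g(1) = 7, g(2) = 25, g(3) = 91, g(4) = 337
  so the recurrence gives g(4) = 337.
From the proposed closed form g(n) = 4ⁿ + 3ⁿ:
  g(4) = 337.
Both sides give 337 at n = 4, and the initial condition(s) match, so the closed form is consistent.

Yes, the closed form is correct.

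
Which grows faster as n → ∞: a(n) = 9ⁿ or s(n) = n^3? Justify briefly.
Comparing growth rates:
Growth-rate hierarchy: log n ≺ any polynomial ≺ any exponential cⁿ (c>1) ≺ n! ≺ nⁿ.
exponential base 9 dominates polynomial degree 3 asymptotically.

a(n) grows faster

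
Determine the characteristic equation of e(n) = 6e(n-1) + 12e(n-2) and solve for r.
Substitute e(n) = rⁿ and divide through by rⁿ⁻²: r² - 6r - 12 = 0
Discriminant: 6² + 4·12 = 84, not a perfect square, so by the quadratic formula r = (6 ± √84)/2.
General solution: e(n) = A·r₁ⁿ + B·r₂ⁿ where r₁,r₂ = (6 ± √84)/2

Characteristic: r² - 6r - 12 = 0, Roots: r = (6 ± √84)/2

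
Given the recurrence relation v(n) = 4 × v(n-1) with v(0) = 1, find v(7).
Computing step by step:
v(0) = 1
v(1) = 4 × 1 = 4
v(2) = 4 × 4 = 16
v(3) = 4 × 16 = 64
v(4) = 4 × 64 = 256
v(5) = 4 × 256 = 1024
v(6) = 4 × 1024 = 4096
v(7) = 4 × 4096 = 16384

16384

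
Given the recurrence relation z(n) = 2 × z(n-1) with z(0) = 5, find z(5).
Computing step by step:
z(0) = 5
z(1) = 2 × 5 = 10
z(2) = 2 × 10 = 20
z(3) = 2 × 20 = 40
z(4) = 2 × 40 = 80
z(5) = 2 × 80 = 160

160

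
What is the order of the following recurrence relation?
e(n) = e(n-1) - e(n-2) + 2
The order is the largest lag k for which e(n-k) appears. Here the deepest term is e(n-2) (the 2 term is non-homogeneous and does not affect the order), so the order is 2.

Order 2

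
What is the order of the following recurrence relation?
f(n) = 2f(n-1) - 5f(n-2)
The order is the largest lag k for which f(n-k) appears. Here the deepest term is f(n-2), so the order is 2.

Order 2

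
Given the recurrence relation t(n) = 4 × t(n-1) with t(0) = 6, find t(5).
Computing step by step:
t(0) = 6
t(1) = 4 × 6 = 24
t(2) = 4 × 24 = 96
t(3) = 4 × 96 = 384
t(4) = 4 × 384 = 1536
t(5) = 4 × 1536 = 6144

6144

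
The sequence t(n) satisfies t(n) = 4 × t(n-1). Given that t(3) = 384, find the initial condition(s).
In general t(n) = 4ⁿ · t(0). At n = 3: t(0) = t(3) / 4^3 = 384 / 64 = 6.

t(0) = 6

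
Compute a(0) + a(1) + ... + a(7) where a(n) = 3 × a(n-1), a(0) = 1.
Computing the sequence terms: 1, 3, 9, 27, 81, 243, 729, 2187
Adding these values together:

3280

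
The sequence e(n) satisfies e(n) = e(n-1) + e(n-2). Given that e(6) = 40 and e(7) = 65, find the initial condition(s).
Work backwards using e(k) = e(k+2) - e(k+1):
e(5) = e(7) - e(6) = 65 - 40 = 25
e(4) = e(6) - e(5) = 40 - 25 = 15
e(3) = e(5) - e(4) = 25 - 15 = 10
e(2) = e(4) - e(3) = 15 - 10 = 5
e(1) = e(3) - e(2) = 10 - 5 = 5
e(0) = e(2) - e(1) = 5 - 5 = 0

e(0) = 0, e(1) = 5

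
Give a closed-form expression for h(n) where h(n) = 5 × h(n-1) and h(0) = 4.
Recurrence: h(n) = 5 × h(n-1), initial: h(0) = 4.
Each term is 5 times the previous, so this is geometric with ratio 5. After n steps: h(n) = h(0)·5ⁿ = 4·5ⁿ.

h(n) = 4·5ⁿ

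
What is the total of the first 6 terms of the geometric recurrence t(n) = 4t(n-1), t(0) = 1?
Computing the sequence terms: 1, 4, 16, 64, 256, 1024
Adding these values together:

1365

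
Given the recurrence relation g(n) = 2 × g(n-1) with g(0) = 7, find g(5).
Computing step by step:
g(0) = 7
g(1) = 2 × 7 = 14
g(2) = 2 × 14 = 28
g(3) = 2 × 28 = 56
g(4) = 2 × 56 = 112
g(5) = 2 × 112 = 224

224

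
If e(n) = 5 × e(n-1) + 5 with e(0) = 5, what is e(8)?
Computing step by step:
e(0) = 5
e(1) = 5 × 5 + 5 = 30
e(2) = 5 × 30 + 5 = 155
e(3) = 5 × 155 + 5 = 780
e(4) = 5 × 780 + 5 = 3905
e(5) = 5 × 3905 + 5 = 19530
e(6) = 5 × 19530 + 5 = 97655
e(7) = 5 × 97655 + 5 = 488280
e(8) = 5 × 488280 + 5 = 2441405

2441405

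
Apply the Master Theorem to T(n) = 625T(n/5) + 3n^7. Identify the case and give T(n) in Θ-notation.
Master Theorem template: T(n) = a·T(n/b) + f(n).
Here: a=625, b=5, f(n)=3n^7
Compute log_b(a) = log_5(625) = 4.
f(n) = 3n^7 = Ω(n^(4+ε)) with ε = 3, and the regularity condition holds (a·f(n/b) = (a/b^7)·f(n) with a/b^7 = 5^-3 < 1). Case 3: T(n) = Θ(f(n)) = Θ(n^7).

Case 3: T(n) = Θ(n^7)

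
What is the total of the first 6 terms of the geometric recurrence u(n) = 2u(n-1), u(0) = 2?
Computing the sequence terms: 2, 4, 8, 16, 32, 64
Adding these values together:

126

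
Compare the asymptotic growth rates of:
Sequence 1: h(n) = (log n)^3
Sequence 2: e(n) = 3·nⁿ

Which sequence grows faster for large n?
Comparing growth rates:
Growth-rate hierarchy: log n ≺ any polynomial ≺ any exponential cⁿ (c>1) ≺ n! ≺ nⁿ.
super-exponential nⁿ dominates polylogarithmic (log n)^3 asymptotically.

e(n) grows faster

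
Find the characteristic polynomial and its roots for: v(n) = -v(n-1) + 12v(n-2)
Substitute v(n) = rⁿ and divide through by rⁿ⁻²: r² + r - 12 = 0
Factor: (r - 3)(r + 4) = 0, so r = 3, -4.
General solution: v(n) = A·3ⁿ + B·(-4)ⁿ

Characteristic: r² + r - 12 = 0, Roots: r = 3, -4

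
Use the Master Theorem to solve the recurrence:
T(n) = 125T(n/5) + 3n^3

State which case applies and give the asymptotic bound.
Master Theorem template: T(n) = a·T(n/b) + f(n).
Here: a=125, b=5, f(n)=3n^3
Compute log_b(a) = log_5(125) = 3.
f(n) = 3n^3 = Θ(n^3). Case 2: T(n) = Θ(n^3 log n).

Case 2: T(n) = Θ(n^3 log n)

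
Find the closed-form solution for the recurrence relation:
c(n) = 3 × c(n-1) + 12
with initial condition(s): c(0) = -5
Recurrence: c(n) = 3 × c(n-1) + 12, initial: c(0) = -5.
Try c(n) = A·3ⁿ + C. Substituting: A·3ⁿ + C = 3(A·3ⁿ⁻¹ + C) + 12 = A·3ⁿ + 3C + 12, so C = 3C + 12, giving C = -6. Then c(0) = A - 6 = -5 gives A = 1.

c(n) = 3ⁿ - 6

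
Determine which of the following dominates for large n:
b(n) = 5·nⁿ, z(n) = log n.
Comparing growth rates:
Growth-rate hierarchy: log n ≺ any polynomial ≺ any exponential cⁿ (c>1) ≺ n! ≺ nⁿ.
super-exponential nⁿ dominates logarithmic asymptotically.

b(n) grows faster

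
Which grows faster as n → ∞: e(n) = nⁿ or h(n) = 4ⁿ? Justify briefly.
Comparing growth rates:
Growth-rate hierarchy: log n ≺ any polynomial ≺ any exponential cⁿ (c>1) ≺ n! ≺ nⁿ.
super-exponential nⁿ dominates exponential base 4 asymptotically.

e(n) grows faster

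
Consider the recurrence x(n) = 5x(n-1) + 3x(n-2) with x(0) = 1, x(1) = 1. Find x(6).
Computing the sequence terms:
1, 1, 8, 43, 239, 1324, 7337

7337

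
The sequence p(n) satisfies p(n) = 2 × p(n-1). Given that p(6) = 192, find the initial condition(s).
In general p(n) = 2ⁿ · p(0). At n = 6: p(0) = p(6) / 2^6 = 192 / 64 = 3.

p(0) = 3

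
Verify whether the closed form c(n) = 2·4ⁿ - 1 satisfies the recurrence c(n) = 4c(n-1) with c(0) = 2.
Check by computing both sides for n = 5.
From the recurrence with c(0) = 2:
  c(0) = 2, c(1) = 8, c(2) = 32, c(3) = 128, c(4) = 512, c(5) = 2048
  so the recurrence gives c(5) = 2048.
From the proposed closed form c(n) = 2·4ⁿ - 1:
  c(5) = 2047.
The recurrence gives 2048 but the closed form gives 2047, so the closed form does not satisfy the recurrence.

No, the closed form is incorrect.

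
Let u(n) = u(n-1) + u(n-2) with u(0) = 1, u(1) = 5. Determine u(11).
Computing the sequence terms:
1, 5, 6, 11, 17, 28, 45, 73, 118, 191, 309, 500

500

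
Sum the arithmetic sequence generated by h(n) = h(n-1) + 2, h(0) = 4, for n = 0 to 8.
Computing the sequence terms: 4, 6, 8, 10, 12, 14, 16, 18, 20
Adding these values together:

108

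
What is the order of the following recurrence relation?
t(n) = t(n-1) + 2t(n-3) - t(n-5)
The order is the largest lag k for which t(n-k) appears. Here the deepest term is t(n-5), so the order is 5.

Order 5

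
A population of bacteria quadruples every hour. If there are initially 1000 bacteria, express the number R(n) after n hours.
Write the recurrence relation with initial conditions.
Each hour multiplies the count by 4, so the count after n hours depends only on the count after n-1 hours: R(n) = 4 × R(n-1). The starting count gives R(0) = 1000.
Unrolling n times gives the closed form R(n) = 1000 × 4ⁿ.

R(n) = 4 × R(n-1), R(0) = 1000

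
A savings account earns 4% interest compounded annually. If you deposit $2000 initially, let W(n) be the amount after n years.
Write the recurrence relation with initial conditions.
Each year the balance grows by 4%, i.e. is multiplied by 1 + 4/100 = 1.04, so W(n) = 1.04 × W(n-1). The initial deposit gives W(0) = 2000.
Unrolling gives the closed form W(n) = 2000 × (1.04)ⁿ.

W(n) = 1.04 × W(n-1), W(0) = 2000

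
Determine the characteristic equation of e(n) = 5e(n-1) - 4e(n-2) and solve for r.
Substitute e(n) = rⁿ and divide through by rⁿ⁻²: r² - 5r + 4 = 0
Factor: (r - 4)(r - 1) = 0, so r = 4, 1.
General solution: e(n) = A·4ⁿ + B·1ⁿ

Characteristic: r² - 5r + 4 = 0, Roots: r = 4, 1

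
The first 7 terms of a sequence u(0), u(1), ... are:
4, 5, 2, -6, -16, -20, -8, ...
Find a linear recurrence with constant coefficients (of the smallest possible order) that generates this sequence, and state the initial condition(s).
Look for the lowest-order linear relation among consecutive terms.
Observation: u(n) - 2·u(n-1) - (-2)·u(n-2) = 0 holds for the shown terms, and no order-1 relation u(n) = α·u(n-1) + β fits.
Check at n=3: 2·2 + (-2)·5 = -6. ✓

u(n) = 2u(n-1) - 2u(n-2), u(0) = 4, u(1) = 5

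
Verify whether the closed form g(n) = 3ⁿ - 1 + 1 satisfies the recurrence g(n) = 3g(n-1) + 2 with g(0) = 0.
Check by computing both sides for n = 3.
From the recurrence with g(0) = 0:
  g(0) = 0, g(1) = 2, g(2) = 8, g(3) = 26
  so the recurrence gives g(3) = 26.
From the proposed closed form g(n) = 3ⁿ - 1 + 1:
  g(3) = 27.
The recurrence gives 26 but the closed form gives 27, so the closed form does not satisfy the recurrence.

No, the closed form is incorrect.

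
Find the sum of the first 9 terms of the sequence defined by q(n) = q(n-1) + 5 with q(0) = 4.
Computing the sequence terms: 4, 9, 14, 19, 24, 29, 34, 39, 44
Adding these values together:

216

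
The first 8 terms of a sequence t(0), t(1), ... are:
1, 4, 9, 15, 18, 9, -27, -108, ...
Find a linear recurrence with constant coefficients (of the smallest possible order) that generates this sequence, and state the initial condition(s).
Look for the lowest-order linear relation among consecutive terms.
Observation: t(n) - 3·t(n-1) - (-3)·t(n-2) = 0 holds for the shown terms, and no order-1 relation t(n) = α·t(n-1) + β fits.
Check at n=3: 3·9 + (-3)·4 = 15. ✓

t(n) = 3t(n-1) - 3t(n-2), t(0) = 1, t(1) = 4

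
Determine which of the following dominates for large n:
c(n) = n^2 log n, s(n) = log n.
Comparing growth rates:
Growth-rate hierarchy: log n ≺ any polynomial ≺ any exponential cⁿ (c>1) ≺ n! ≺ nⁿ.
polynomial degree 2 (with log factor) dominates logarithmic asymptotically.

c(n) grows faster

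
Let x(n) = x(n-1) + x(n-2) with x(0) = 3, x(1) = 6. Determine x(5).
Computing the sequence terms:
3, 6, 9, 15, 24, 39

39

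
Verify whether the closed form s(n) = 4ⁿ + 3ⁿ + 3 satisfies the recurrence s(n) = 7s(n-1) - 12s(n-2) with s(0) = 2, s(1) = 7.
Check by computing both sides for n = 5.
From the recurrence with s(0) = 2, s(1) = 7:
  s(0) = 2, s(1) = 7, s(2) = 25, s(3) = 91, s(4) = 337, s(5) = 1267
  so the recurrence gives s(5) = 1267.
From the proposed closed form s(n) = 4ⁿ + 3ⁿ + 3:
  s(5) = 1270.
The recurrence gives 1267 but the closed form gives 1270, so the closed form does not satisfy the recurrence.

No, the closed form is incorrect.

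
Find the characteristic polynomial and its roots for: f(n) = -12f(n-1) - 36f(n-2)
Substitute f(n) = rⁿ and divide through by rⁿ⁻²: r² + 12r + 36 = 0
Factor: (r + 6)² = 0, so r = -6 (double root).
General solution: f(n) = (A + Bn)·(-6)ⁿ

Characteristic: r² + 12r + 36 = 0, Roots: r = -6 (double root)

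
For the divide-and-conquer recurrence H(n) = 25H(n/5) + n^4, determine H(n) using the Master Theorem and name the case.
Master Theorem template: H(n) = a·H(n/b) + f(n).
Here: a=25, b=5, f(n)=n^4
Compute log_b(a) = log_5(25) = 2.
f(n) = n^4 = Ω(n^(2+ε)) with ε = 2, and the regularity condition holds (a·f(n/b) = (a/b^4)·f(n) with a/b^4 = 5^-2 < 1). Case 3: H(n) = Θ(f(n)) = Θ(n^4).

Case 3: H(n) = Θ(n^4)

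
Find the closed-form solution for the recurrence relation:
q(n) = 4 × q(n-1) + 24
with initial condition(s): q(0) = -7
Recurrence: q(n) = 4 × q(n-1) + 24, initial: q(0) = -7.
Try q(n) = A·4ⁿ + C. Substituting: A·4ⁿ + C = 4(A·4ⁿ⁻¹ + C) + 24 = A·4ⁿ + 4C + 24, so C = 4C + 24, giving C = -8. Then q(0) = A - 8 = -7 gives A = 1.

q(n) = 4ⁿ - 8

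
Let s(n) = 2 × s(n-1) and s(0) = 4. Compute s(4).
Computing step by step:
s(0) = 4
s(1) = 2 × 4 = 8
s(2) = 2 × 8 = 16
s(3) = 2 × 16 = 32
s(4) = 2 × 32 = 64

64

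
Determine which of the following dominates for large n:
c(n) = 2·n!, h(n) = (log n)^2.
Comparing growth rates:
Growth-rate hierarchy: log n ≺ any polynomial ≺ any exponential cⁿ (c>1) ≺ n! ≺ nⁿ.
factorial dominates polylogarithmic (log n)^2 asymptotically.

c(n) grows faster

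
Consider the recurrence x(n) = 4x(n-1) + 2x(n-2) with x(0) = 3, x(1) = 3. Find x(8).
Computing the sequence terms:
3, 3, 18, 78, 348, 1548, 6888, 30648, 136368

136368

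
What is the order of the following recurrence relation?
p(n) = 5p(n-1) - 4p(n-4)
The order is the largest lag k for which p(n-k) appears. Here the deepest term is p(n-4), so the order is 4.

Order 4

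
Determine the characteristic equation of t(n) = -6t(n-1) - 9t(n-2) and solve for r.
Substitute t(n) = rⁿ and divide through by rⁿ⁻²: r² + 6r + 9 = 0
Factor: (r + 3)² = 0, so r = -3 (double root).
General solution: t(n) = (A + Bn)·(-3)ⁿ

Characteristic: r² + 6r + 9 = 0, Roots: r = -3 (double root)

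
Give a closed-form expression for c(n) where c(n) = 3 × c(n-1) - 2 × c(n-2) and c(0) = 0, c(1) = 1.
Recurrence: c(n) = 3 × c(n-1) - 2 × c(n-2), initial: c(0) = 0, c(1) = 1.
Characteristic equation: r² - 3r + 2 = 0, which factors as (r - 2)(r - 1) = 0, so r = 2, 1. General solution c(n) = A·2ⁿ + B·1ⁿ. From c(0) = 0: A + B = 0. From c(1) = 1: 2A + 1B = 1. Solving gives A = 1, B = -1.

c(n) = 2ⁿ - 1ⁿ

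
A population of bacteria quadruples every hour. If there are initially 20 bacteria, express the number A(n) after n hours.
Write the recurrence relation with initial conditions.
Each hour multiplies the count by 4, so the count after n hours depends only on the count after n-1 hours: A(n) = 4 × A(n-1). The starting count gives A(0) = 20.
Unrolling n times gives the closed form A(n) = 20 × 4ⁿ.

A(n) = 4 × A(n-1), A(0) = 20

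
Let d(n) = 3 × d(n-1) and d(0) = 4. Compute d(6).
Computing step by step:
d(0) = 4
d(1) = 3 × 4 = 12
d(2) = 3 × 12 = 36
d(3) = 3 × 36 = 108
d(4) = 3 × 108 = 324
d(5) = 3 × 324 = 972
d(6) = 3 × 972 = 2916

2916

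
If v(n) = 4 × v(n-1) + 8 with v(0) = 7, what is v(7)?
Computing step by step:
v(0) = 7
v(1) = 4 × 7 + 8 = 36
v(2) = 4 × 36 + 8 = 152
v(3) = 4 × 152 + 8 = 616
v(4) = 4 × 616 + 8 = 2472
v(5) = 4 × 2472 + 8 = 9896
v(6) = 4 × 9896 + 8 = 39592
v(7) = 4 × 39592 + 8 = 158376

158376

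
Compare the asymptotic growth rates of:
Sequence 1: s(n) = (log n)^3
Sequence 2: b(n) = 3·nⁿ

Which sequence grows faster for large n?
Comparing growth rates:
Growth-rate hierarchy: log n ≺ any polynomial ≺ any exponential cⁿ (c>1) ≺ n! ≺ nⁿ.
super-exponential nⁿ dominates polylogarithmic (log n)^3 asymptotically.

b(n) grows faster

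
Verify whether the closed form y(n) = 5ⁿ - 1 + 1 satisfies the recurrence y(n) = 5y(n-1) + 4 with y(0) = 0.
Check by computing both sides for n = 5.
From the recurrence with y(0) = 0:
  y(0) = 0, y(1) = 4, y(2) = 24, y(3) = 124, y(4) = 624, y(5) = 3124
  so the recurrence gives y(5) = 3124.
From the proposed closed form y(n) = 5ⁿ - 1 + 1:
  y(5) = 3125.
The recurrence gives 3124 but the closed form gives 3125, so the closed form does not satisfy the recurrence.

No, the closed form is incorrect.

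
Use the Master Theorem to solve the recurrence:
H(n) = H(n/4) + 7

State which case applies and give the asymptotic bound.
Master Theorem template: H(n) = a·H(n/b) + f(n).
Here: a=1, b=4, f(n)=7
Compute log_b(a) = log_4(1) = 0.
f(n) = 7 = Θ(1). Case 2: H(n) = Θ(log n).

Case 2: H(n) = Θ(log n)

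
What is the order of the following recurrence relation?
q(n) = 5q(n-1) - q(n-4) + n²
The order is the largest lag k for which q(n-k) appears. Here the deepest term is q(n-4) (the n² term is non-homogeneous and does not affect the order), so the order is 4.

Order 4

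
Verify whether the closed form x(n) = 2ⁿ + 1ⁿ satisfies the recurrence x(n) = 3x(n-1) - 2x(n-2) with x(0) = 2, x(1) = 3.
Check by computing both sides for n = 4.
From the recurrence with x(0) = 2, x(1) = 3:
  x(0) = 2, x(1) = 3, x(2) = 5, x(3) = 9, x(4) = 17
  so the recurrence gives x(4) = 17.
From the proposed closed form x(n) = 2ⁿ + 1ⁿ:
  x(4) = 17.
Both sides give 17 at n = 4, and the initial condition(s) match, so the closed form is consistent.

Yes, the closed form is correct.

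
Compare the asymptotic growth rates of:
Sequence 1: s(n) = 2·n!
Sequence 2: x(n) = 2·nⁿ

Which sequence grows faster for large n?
Comparing growth rates:
Growth-rate hierarchy: log n ≺ any polynomial ≺ any exponential cⁿ (c>1) ≺ n! ≺ nⁿ.
super-exponential nⁿ dominates factorial asymptotically.

x(n) grows faster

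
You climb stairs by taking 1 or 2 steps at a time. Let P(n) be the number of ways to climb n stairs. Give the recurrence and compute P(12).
Condition on the size of the last step (1 to 2): before it there were n-1, …, n-2 stairs climbed, and these cases are disjoint, so P(n) = P(n-1) + P(n-2) (Fibonacci-type sequence).
Initial conditions by direct count (compositions of i into parts ≤ 2): P(1) = 1; P(2) = 2.
Iterating the recurrence: P(3) = 3, P(4) = 5, P(5) = 8, P(6) = 13, P(7) = 21, P(8) = 34, P(9) = 55, P(10) = 89, P(11) = 144, P(12) = 233.

P(n) = P(n-1) + P(n-2), P(1) = 1, P(2) = 2; P(12) = 233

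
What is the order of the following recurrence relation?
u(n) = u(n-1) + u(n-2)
The order is the largest lag k for which u(n-k) appears. Here the deepest term is u(n-2), so the order is 2.

Order 2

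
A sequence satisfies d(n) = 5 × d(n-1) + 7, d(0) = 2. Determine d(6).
Computing step by step:
d(0) = 2
d(1) = 5 × 2 + 7 = 17
d(2) = 5 × 17 + 7 = 92
d(3) = 5 × 92 + 7 = 467
d(4) = 5 × 467 + 7 = 2342
d(5) = 5 × 2342 + 7 = 11717
d(6) = 5 × 11717 + 7 = 58592

58592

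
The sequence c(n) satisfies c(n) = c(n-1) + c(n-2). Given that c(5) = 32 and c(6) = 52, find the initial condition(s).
Work backwards using c(k) = c(k+2) - c(k+1):
c(4) = c(6) - c(5) = 52 - 32 = 20
c(3) = c(5) - c(4) = 32 - 20 = 12
c(2) = c(4) - c(3) = 20 - 12 = 8
c(1) = c(3) - c(2) = 12 - 8 = 4
c(0) = c(2) - c(1) = 8 - 4 = 4

c(0) = 4, c(1) = 4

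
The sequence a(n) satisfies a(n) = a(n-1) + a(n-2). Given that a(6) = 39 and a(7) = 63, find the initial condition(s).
Work backwards using a(k) = a(k+2) - a(k+1):
a(5) = a(7) - a(6) = 63 - 39 = 24
a(4) = a(6) - a(5) = 39 - 24 = 15
a(3) = a(5) - a(4) = 24 - 15 = 9
a(2) = a(4) - a(3) = 15 - 9 = 6
a(1) = a(3) - a(2) = 9 - 6 = 3
a(0) = a(2) - a(1) = 6 - 3 = 3

a(0) = 3, a(1) = 3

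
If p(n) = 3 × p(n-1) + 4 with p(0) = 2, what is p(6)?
Computing step by step:
p(0) = 2
p(1) = 3 × 2 + 4 = 10
p(2) = 3 × 10 + 4 = 34
p(3) = 3 × 34 + 4 = 106
p(4) = 3 × 106 + 4 = 322
p(5) = 3 × 322 + 4 = 970
p(6) = 3 × 970 + 4 = 2914

2914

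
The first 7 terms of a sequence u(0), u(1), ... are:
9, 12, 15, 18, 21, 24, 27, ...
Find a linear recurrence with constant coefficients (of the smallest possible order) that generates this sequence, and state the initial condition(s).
Look for the lowest-order linear relation among consecutive terms.
Observation: consecutive differences are constant (= 3).
Check at n=2: 1·12 + 3 = 15. ✓

u(n) = u(n-1) + 3, u(0) = 9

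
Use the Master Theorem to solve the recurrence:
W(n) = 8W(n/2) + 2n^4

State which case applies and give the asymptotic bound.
Master Theorem template: W(n) = a·W(n/b) + f(n).
Here: a=8, b=2, f(n)=2n^4
Compute log_b(a) = log_2(8) = 3.
f(n) = 2n^4 = Ω(n^(3+ε)) with ε = 1, and the regularity condition holds (a·f(n/b) = (a/b^4)·f(n) with a/b^4 = 2^-1 < 1). Case 3: W(n) = Θ(f(n)) = Θ(n^4).

Case 3: W(n) = Θ(n^4)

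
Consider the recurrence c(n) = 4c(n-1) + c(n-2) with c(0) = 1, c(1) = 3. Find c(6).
Computing the sequence terms:
1, 3, 13, 55, 233, 987, 4181

4181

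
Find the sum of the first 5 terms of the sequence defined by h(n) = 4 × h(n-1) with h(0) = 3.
Computing the sequence terms: 3, 12, 48, 192, 768
Adding these values together:

1023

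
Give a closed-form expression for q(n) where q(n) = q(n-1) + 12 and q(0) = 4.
Recurrence: q(n) = q(n-1) + 12, initial: q(0) = 4.
Each step adds 12, so q(n) = q(0) + 12n = 12n + 4.

q(n) = 12n + 4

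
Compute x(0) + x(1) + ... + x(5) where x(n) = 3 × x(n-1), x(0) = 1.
Computing the sequence terms: 1, 3, 9, 27, 81, 243
Adding these values together:

364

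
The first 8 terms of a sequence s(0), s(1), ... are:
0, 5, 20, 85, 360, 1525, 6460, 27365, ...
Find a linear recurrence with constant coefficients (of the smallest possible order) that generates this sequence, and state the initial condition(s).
Look for the lowest-order linear relation among consecutive terms.
Observation: s(n) - 4·s(n-1) - (1)·s(n-2) = 0 holds for the shown terms, and no order-1 relation s(n) = α·s(n-1) + β fits.
Check at n=3: 4·20 + (1)·5 = 85. ✓

s(n) = 4s(n-1) + s(n-2), s(0) = 0, s(1) = 5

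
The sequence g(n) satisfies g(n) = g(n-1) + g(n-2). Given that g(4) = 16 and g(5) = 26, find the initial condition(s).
Work backwards using g(k) = g(k+2) - g(k+1):
g(3) = g(5) - g(4) = 26 - 16 = 10
g(2) = g(4) - g(3) = 16 - 10 = 6
g(1) = g(3) - g(2) = 10 - 6 = 4
g(0) = g(2) - g(1) = 6 - 4 = 2

g(0) = 2, g(1) = 4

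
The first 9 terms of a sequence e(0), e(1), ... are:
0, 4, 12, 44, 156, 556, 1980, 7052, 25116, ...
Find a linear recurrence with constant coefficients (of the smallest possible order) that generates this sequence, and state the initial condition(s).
Look for the lowest-order linear relation among consecutive terms.
Observation: e(n) - 3·e(n-1) - (2)·e(n-2) = 0 holds for the shown terms, and no order-1 relation e(n) = α·e(n-1) + β fits.
Check at n=3: 3·12 + (2)·4 = 44. ✓

e(n) = 3e(n-1) + 2e(n-2), e(0) = 0, e(1) = 4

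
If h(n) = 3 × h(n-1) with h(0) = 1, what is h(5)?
Computing step by step:
h(0) = 1
h(1) = 3 × 1 = 3
h(2) = 3 × 3 = 9
h(3) = 3 × 9 = 27
h(4) = 3 × 27 = 81
h(5) = 3 × 81 = 243

243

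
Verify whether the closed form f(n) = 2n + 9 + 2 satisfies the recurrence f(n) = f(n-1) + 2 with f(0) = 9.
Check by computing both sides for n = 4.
From the recurrence with f(0) = 9:
  f(0) = 9, f(1) = 11, f(2) = 13, f(3) = 15, f(4) = 17
  so the recurrence gives f(4) = 17.
From the proposed closed form f(n) = 2n + 9 + 2:
  f(4) = 19.
The recurrence gives 17 but the closed form gives 19, so the closed form does not satisfy the recurrence.

No, the closed form is incorrect.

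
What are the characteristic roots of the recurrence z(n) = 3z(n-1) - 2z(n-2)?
Substitute z(n) = rⁿ and divide through by rⁿ⁻²: r² - 3r + 2 = 0
Factor: (r - 2)(r - 1) = 0, so r = 2, 1.
General solution: z(n) = A·2ⁿ + B·1ⁿ

Characteristic: r² - 3r + 2 = 0, Roots: r = 2, 1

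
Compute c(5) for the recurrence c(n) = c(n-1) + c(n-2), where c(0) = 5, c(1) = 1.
Computing the sequence terms:
5, 1, 6, 7, 13, 20

20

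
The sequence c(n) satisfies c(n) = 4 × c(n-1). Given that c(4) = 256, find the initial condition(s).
In general c(n) = 4ⁿ · c(0). At n = 4: c(0) = c(4) / 4^4 = 256 / 256 = 1.

c(0) = 1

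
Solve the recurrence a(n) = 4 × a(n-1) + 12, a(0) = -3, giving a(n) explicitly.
Recurrence: a(n) = 4 × a(n-1) + 12, initial: a(0) = -3.
Try a(n) = A·4ⁿ + C. Substituting: A·4ⁿ + C = 4(A·4ⁿ⁻¹ + C) + 12 = A·4ⁿ + 4C + 12, so C = 4C + 12, giving C = -4. Then a(0) = A - 4 = -3 gives A = 1.

a(n) = 4ⁿ - 4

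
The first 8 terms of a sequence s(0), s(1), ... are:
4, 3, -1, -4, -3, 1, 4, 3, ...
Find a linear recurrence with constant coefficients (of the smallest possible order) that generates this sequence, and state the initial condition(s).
Look for the lowest-order linear relation among consecutive terms.
Observation: s(n) - 1·s(n-1) - (-1)·s(n-2) = 0 holds for the shown terms, and no order-1 relation s(n) = α·s(n-1) + β fits.
Check at n=3: 1·-1 + (-1)·3 = -4. ✓

s(n) = s(n-1) - s(n-2), s(0) = 4, s(1) = 3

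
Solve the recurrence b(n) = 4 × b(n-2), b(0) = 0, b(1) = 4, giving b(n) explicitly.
Recurrence: b(n) = 4 × b(n-2), initial: b(0) = 0, b(1) = 4.
Characteristic equation: r² - 4 = 0, which factors as (r - 2)(r + 2) = 0, so r = 2, -2. General solution b(n) = A·2ⁿ + B·(-2)ⁿ. From b(0) = 0: A + B = 0. From b(1) = 4: 2A - 2B = 4. Solving gives A = 1, B = -1.

b(n) = 2ⁿ - (-2)ⁿ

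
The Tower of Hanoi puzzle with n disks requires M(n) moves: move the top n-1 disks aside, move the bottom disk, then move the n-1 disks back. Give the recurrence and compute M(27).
Moving n disks = move the top n-1 disks aside (M(n-1) moves) + move the largest disk (1 move) + move the n-1 disks back on top (M(n-1) moves), so M(n) = 2M(n-1) + 1, with M(1) = 1 (a single disk takes one move).
First terms: 1, 3, 7, 15, 31, 63, … — each is one less than a power of 2. Indeed M(n) + 1 = 2(M(n-1) + 1) with M(1) + 1 = 2, so M(n) + 1 = 2ⁿ and M(n) = 2ⁿ - 1.
Hence M(27) = 2^27 - 1 = 134217728 - 1 = 134217727.

M(n) = 2M(n-1) + 1, M(1) = 1; M(27) = 134217727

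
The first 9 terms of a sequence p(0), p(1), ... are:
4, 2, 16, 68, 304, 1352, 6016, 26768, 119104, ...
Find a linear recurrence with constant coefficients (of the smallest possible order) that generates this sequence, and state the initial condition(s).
Look for the lowest-order linear relation among consecutive terms.
Observation: p(n) - 4·p(n-1) - (2)·p(n-2) = 0 holds for the shown terms, and no order-1 relation p(n) = α·p(n-1) + β fits.
Check at n=3: 4·16 + (2)·2 = 68. ✓

p(n) = 4p(n-1) + 2p(n-2), p(0) = 4, p(1) = 2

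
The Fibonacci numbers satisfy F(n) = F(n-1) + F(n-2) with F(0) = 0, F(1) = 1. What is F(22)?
Computing the sequence terms:
0, 1, 1, 2, 3, 5, 8, 13, 21, 34, 55, 89, 144, 233, 377, 610, 987, 1597, 2584, 4181, 6765, 10946, 17711

17711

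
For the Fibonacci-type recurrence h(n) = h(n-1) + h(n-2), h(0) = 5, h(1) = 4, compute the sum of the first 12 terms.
Computing the sequence terms: 5, 4, 9, 13, 22, 35, 57, 92, 149, 241, 390, 631
Adding these values together:

1648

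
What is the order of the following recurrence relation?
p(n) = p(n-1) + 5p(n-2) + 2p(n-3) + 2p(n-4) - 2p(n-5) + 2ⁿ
The order is the largest lag k for which p(n-k) appears. Here the deepest term is p(n-5) (the 2ⁿ term is non-homogeneous and does not affect the order), so the order is 5.

Order 5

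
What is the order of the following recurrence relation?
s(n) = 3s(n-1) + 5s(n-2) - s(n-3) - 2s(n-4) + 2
The order is the largest lag k for which s(n-k) appears. Here the deepest term is s(n-4) (the 2 term is non-homogeneous and does not affect the order), so the order is 4.

Order 4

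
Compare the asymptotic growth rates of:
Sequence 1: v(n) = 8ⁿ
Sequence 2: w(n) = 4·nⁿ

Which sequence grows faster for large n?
Comparing growth rates:
Growth-rate hierarchy: log n ≺ any polynomial ≺ any exponential cⁿ (c>1) ≺ n! ≺ nⁿ.
super-exponential nⁿ dominates exponential base 8 asymptotically.

w(n) grows faster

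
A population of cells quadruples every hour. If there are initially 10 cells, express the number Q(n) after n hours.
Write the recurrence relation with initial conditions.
Each hour multiplies the count by 4, so the count after n hours depends only on the count after n-1 hours: Q(n) = 4 × Q(n-1). The starting count gives Q(0) = 10.
Unrolling n times gives the closed form Q(n) = 10 × 4ⁿ.

Q(n) = 4 × Q(n-1), Q(0) = 10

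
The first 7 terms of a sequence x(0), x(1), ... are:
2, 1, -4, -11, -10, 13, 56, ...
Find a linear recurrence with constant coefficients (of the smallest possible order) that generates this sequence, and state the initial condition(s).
Look for the lowest-order linear relation among consecutive terms.
Observation: x(n) - 2·x(n-1) - (-3)·x(n-2) = 0 holds for the shown terms, and no order-1 relation x(n) = α·x(n-1) + β fits.
Check at n=3: 2·-4 + (-3)·1 = -11. ✓

x(n) = 2x(n-1) - 3x(n-2), x(0) = 2, x(1) = 1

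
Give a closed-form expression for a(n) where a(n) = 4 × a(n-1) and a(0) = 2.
Recurrence: a(n) = 4 × a(n-1), initial: a(0) = 2.
Each term is 4 times the previous, so this is geometric with ratio 4. After n steps: a(n) = a(0)·4ⁿ = 2·4ⁿ.

a(n) = 2·4ⁿ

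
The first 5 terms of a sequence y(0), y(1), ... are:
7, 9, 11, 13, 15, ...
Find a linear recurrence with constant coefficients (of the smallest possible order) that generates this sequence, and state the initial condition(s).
Look for the lowest-order linear relation among consecutive terms.
Observation: consecutive differences are constant (= 2).
Check at n=2: 1·9 + 2 = 11. ✓

y(n) = y(n-1) + 2, y(0) = 7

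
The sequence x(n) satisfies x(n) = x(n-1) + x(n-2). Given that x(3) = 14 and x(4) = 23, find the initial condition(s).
Work backwards using x(k) = x(k+2) - x(k+1):
x(2) = x(4) - x(3) = 23 - 14 = 9
x(1) = x(3) - x(2) = 14 - 9 = 5
x(0) = x(2) - x(1) = 9 - 5 = 4

x(0) = 4, x(1) = 5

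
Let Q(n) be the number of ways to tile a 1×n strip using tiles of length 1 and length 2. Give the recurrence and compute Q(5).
Condition on the last tile: it has length 1 (leaving a 1×(n-1) strip) or length 2 (leaving a 1×(n-2) strip), so Q(n) = Q(n-1) + Q(n-2) (order-2 linear recurrence).
For 0 ≤ i < 2 only unit tiles fit, so Q(i) = 1.
Iterating the recurrence: Q(2) = 2, Q(3) = 3, Q(4) = 5, Q(5) = 8.

Q(n) = Q(n-1) + Q(n-2), with Q(i) = 1 for 0 ≤ i < 2; Q(5) = 8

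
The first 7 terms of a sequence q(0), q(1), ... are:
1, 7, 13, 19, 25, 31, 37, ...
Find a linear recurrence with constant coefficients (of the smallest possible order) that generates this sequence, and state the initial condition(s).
Look for the lowest-order linear relation among consecutive terms.
Observation: consecutive differences are constant (= 6).
Check at n=2: 1·7 + 6 = 13. ✓

q(n) = q(n-1) + 6, q(0) = 1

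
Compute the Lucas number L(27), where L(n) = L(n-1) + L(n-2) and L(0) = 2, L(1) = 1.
Computing the sequence terms:
2, 1, 3, 4, 7, 11, 18, 29, 47, 76, 123, 199, 322, 521, 843, 1364, 2207, 3571, 5778, 9349, 15127, 24476, 39603, 64079, 103682, 167761, 271443, 439204

439204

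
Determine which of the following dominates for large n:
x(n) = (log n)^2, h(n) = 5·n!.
Comparing growth rates:
Growth-rate hierarchy: log n ≺ any polynomial ≺ any exponential cⁿ (c>1) ≺ n! ≺ nⁿ.
factorial dominates polylogarithmic (log n)^2 asymptotically.

h(n) grows faster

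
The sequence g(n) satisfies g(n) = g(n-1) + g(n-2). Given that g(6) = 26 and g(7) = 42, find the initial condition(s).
Work backwards using g(k) = g(k+2) - g(k+1):
g(5) = g(7) - g(6) = 42 - 26 = 16
g(4) = g(6) - g(5) = 26 - 16 = 10
g(3) = g(5) - g(4) = 16 - 10 = 6
g(2) = g(4) - g(3) = 10 - 6 = 4
g(1) = g(3) - g(2) = 6 - 4 = 2
g(0) = g(2) - g(1) = 4 - 2 = 2

g(0) = 2, g(1) = 2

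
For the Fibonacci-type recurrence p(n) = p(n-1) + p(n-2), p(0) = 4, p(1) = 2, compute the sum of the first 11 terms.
Computing the sequence terms: 4, 2, 6, 8, 14, 22, 36, 58, 94, 152, 246
Adding these values together:

642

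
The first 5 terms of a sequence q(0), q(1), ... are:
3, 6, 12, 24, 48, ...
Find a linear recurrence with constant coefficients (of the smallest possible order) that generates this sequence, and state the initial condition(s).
Look for the lowest-order linear relation among consecutive terms.
Observation: each term is 2× the previous.
Check at n=2: 2·6 = 12. ✓

q(n) = 2 × q(n-1), q(0) = 3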